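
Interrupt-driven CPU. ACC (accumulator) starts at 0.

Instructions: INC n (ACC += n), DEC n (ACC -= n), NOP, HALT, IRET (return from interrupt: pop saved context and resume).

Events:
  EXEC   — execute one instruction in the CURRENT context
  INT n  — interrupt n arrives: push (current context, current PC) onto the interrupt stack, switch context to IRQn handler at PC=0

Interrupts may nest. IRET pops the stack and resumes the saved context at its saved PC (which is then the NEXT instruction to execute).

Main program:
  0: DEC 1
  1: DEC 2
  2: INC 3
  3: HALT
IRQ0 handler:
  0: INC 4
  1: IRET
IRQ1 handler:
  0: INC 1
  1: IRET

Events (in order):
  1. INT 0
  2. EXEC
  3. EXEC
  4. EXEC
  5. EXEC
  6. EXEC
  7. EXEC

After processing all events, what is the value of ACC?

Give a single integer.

Event 1 (INT 0): INT 0 arrives: push (MAIN, PC=0), enter IRQ0 at PC=0 (depth now 1)
Event 2 (EXEC): [IRQ0] PC=0: INC 4 -> ACC=4
Event 3 (EXEC): [IRQ0] PC=1: IRET -> resume MAIN at PC=0 (depth now 0)
Event 4 (EXEC): [MAIN] PC=0: DEC 1 -> ACC=3
Event 5 (EXEC): [MAIN] PC=1: DEC 2 -> ACC=1
Event 6 (EXEC): [MAIN] PC=2: INC 3 -> ACC=4
Event 7 (EXEC): [MAIN] PC=3: HALT

Answer: 4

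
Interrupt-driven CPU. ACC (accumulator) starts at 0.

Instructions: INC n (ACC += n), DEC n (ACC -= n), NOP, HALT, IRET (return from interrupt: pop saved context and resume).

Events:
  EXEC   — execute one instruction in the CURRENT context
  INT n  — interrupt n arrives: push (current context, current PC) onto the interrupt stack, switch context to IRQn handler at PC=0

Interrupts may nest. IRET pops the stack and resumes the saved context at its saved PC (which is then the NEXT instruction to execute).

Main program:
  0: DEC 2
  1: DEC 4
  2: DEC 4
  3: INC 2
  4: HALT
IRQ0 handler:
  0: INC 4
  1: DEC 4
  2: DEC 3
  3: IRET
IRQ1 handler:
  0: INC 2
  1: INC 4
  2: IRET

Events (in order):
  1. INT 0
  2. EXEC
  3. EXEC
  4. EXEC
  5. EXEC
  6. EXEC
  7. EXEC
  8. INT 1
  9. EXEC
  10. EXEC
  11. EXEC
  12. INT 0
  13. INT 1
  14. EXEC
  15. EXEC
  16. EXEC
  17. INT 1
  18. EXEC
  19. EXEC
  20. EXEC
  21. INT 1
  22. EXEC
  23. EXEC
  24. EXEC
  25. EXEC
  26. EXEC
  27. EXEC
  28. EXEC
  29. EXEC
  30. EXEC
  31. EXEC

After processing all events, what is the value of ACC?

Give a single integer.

Answer: 10

Derivation:
Event 1 (INT 0): INT 0 arrives: push (MAIN, PC=0), enter IRQ0 at PC=0 (depth now 1)
Event 2 (EXEC): [IRQ0] PC=0: INC 4 -> ACC=4
Event 3 (EXEC): [IRQ0] PC=1: DEC 4 -> ACC=0
Event 4 (EXEC): [IRQ0] PC=2: DEC 3 -> ACC=-3
Event 5 (EXEC): [IRQ0] PC=3: IRET -> resume MAIN at PC=0 (depth now 0)
Event 6 (EXEC): [MAIN] PC=0: DEC 2 -> ACC=-5
Event 7 (EXEC): [MAIN] PC=1: DEC 4 -> ACC=-9
Event 8 (INT 1): INT 1 arrives: push (MAIN, PC=2), enter IRQ1 at PC=0 (depth now 1)
Event 9 (EXEC): [IRQ1] PC=0: INC 2 -> ACC=-7
Event 10 (EXEC): [IRQ1] PC=1: INC 4 -> ACC=-3
Event 11 (EXEC): [IRQ1] PC=2: IRET -> resume MAIN at PC=2 (depth now 0)
Event 12 (INT 0): INT 0 arrives: push (MAIN, PC=2), enter IRQ0 at PC=0 (depth now 1)
Event 13 (INT 1): INT 1 arrives: push (IRQ0, PC=0), enter IRQ1 at PC=0 (depth now 2)
Event 14 (EXEC): [IRQ1] PC=0: INC 2 -> ACC=-1
Event 15 (EXEC): [IRQ1] PC=1: INC 4 -> ACC=3
Event 16 (EXEC): [IRQ1] PC=2: IRET -> resume IRQ0 at PC=0 (depth now 1)
Event 17 (INT 1): INT 1 arrives: push (IRQ0, PC=0), enter IRQ1 at PC=0 (depth now 2)
Event 18 (EXEC): [IRQ1] PC=0: INC 2 -> ACC=5
Event 19 (EXEC): [IRQ1] PC=1: INC 4 -> ACC=9
Event 20 (EXEC): [IRQ1] PC=2: IRET -> resume IRQ0 at PC=0 (depth now 1)
Event 21 (INT 1): INT 1 arrives: push (IRQ0, PC=0), enter IRQ1 at PC=0 (depth now 2)
Event 22 (EXEC): [IRQ1] PC=0: INC 2 -> ACC=11
Event 23 (EXEC): [IRQ1] PC=1: INC 4 -> ACC=15
Event 24 (EXEC): [IRQ1] PC=2: IRET -> resume IRQ0 at PC=0 (depth now 1)
Event 25 (EXEC): [IRQ0] PC=0: INC 4 -> ACC=19
Event 26 (EXEC): [IRQ0] PC=1: DEC 4 -> ACC=15
Event 27 (EXEC): [IRQ0] PC=2: DEC 3 -> ACC=12
Event 28 (EXEC): [IRQ0] PC=3: IRET -> resume MAIN at PC=2 (depth now 0)
Event 29 (EXEC): [MAIN] PC=2: DEC 4 -> ACC=8
Event 30 (EXEC): [MAIN] PC=3: INC 2 -> ACC=10
Event 31 (EXEC): [MAIN] PC=4: HALT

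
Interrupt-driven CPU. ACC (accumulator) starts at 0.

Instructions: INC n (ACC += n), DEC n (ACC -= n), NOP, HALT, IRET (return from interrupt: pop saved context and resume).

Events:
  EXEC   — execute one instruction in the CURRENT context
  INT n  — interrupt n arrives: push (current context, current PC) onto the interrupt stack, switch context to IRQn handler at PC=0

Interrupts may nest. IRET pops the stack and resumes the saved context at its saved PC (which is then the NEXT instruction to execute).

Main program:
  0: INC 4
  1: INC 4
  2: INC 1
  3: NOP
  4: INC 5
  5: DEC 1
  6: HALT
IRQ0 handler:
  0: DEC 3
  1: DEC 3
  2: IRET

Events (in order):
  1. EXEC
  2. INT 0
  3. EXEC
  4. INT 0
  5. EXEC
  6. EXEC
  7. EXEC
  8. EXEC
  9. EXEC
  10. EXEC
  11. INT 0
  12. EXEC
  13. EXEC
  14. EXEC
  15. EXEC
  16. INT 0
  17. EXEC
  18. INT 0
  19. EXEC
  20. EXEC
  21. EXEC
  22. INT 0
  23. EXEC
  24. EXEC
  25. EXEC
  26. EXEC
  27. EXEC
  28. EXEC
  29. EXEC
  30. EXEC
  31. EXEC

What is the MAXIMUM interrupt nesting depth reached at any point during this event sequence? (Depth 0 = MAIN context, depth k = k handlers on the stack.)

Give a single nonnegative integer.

Event 1 (EXEC): [MAIN] PC=0: INC 4 -> ACC=4 [depth=0]
Event 2 (INT 0): INT 0 arrives: push (MAIN, PC=1), enter IRQ0 at PC=0 (depth now 1) [depth=1]
Event 3 (EXEC): [IRQ0] PC=0: DEC 3 -> ACC=1 [depth=1]
Event 4 (INT 0): INT 0 arrives: push (IRQ0, PC=1), enter IRQ0 at PC=0 (depth now 2) [depth=2]
Event 5 (EXEC): [IRQ0] PC=0: DEC 3 -> ACC=-2 [depth=2]
Event 6 (EXEC): [IRQ0] PC=1: DEC 3 -> ACC=-5 [depth=2]
Event 7 (EXEC): [IRQ0] PC=2: IRET -> resume IRQ0 at PC=1 (depth now 1) [depth=1]
Event 8 (EXEC): [IRQ0] PC=1: DEC 3 -> ACC=-8 [depth=1]
Event 9 (EXEC): [IRQ0] PC=2: IRET -> resume MAIN at PC=1 (depth now 0) [depth=0]
Event 10 (EXEC): [MAIN] PC=1: INC 4 -> ACC=-4 [depth=0]
Event 11 (INT 0): INT 0 arrives: push (MAIN, PC=2), enter IRQ0 at PC=0 (depth now 1) [depth=1]
Event 12 (EXEC): [IRQ0] PC=0: DEC 3 -> ACC=-7 [depth=1]
Event 13 (EXEC): [IRQ0] PC=1: DEC 3 -> ACC=-10 [depth=1]
Event 14 (EXEC): [IRQ0] PC=2: IRET -> resume MAIN at PC=2 (depth now 0) [depth=0]
Event 15 (EXEC): [MAIN] PC=2: INC 1 -> ACC=-9 [depth=0]
Event 16 (INT 0): INT 0 arrives: push (MAIN, PC=3), enter IRQ0 at PC=0 (depth now 1) [depth=1]
Event 17 (EXEC): [IRQ0] PC=0: DEC 3 -> ACC=-12 [depth=1]
Event 18 (INT 0): INT 0 arrives: push (IRQ0, PC=1), enter IRQ0 at PC=0 (depth now 2) [depth=2]
Event 19 (EXEC): [IRQ0] PC=0: DEC 3 -> ACC=-15 [depth=2]
Event 20 (EXEC): [IRQ0] PC=1: DEC 3 -> ACC=-18 [depth=2]
Event 21 (EXEC): [IRQ0] PC=2: IRET -> resume IRQ0 at PC=1 (depth now 1) [depth=1]
Event 22 (INT 0): INT 0 arrives: push (IRQ0, PC=1), enter IRQ0 at PC=0 (depth now 2) [depth=2]
Event 23 (EXEC): [IRQ0] PC=0: DEC 3 -> ACC=-21 [depth=2]
Event 24 (EXEC): [IRQ0] PC=1: DEC 3 -> ACC=-24 [depth=2]
Event 25 (EXEC): [IRQ0] PC=2: IRET -> resume IRQ0 at PC=1 (depth now 1) [depth=1]
Event 26 (EXEC): [IRQ0] PC=1: DEC 3 -> ACC=-27 [depth=1]
Event 27 (EXEC): [IRQ0] PC=2: IRET -> resume MAIN at PC=3 (depth now 0) [depth=0]
Event 28 (EXEC): [MAIN] PC=3: NOP [depth=0]
Event 29 (EXEC): [MAIN] PC=4: INC 5 -> ACC=-22 [depth=0]
Event 30 (EXEC): [MAIN] PC=5: DEC 1 -> ACC=-23 [depth=0]
Event 31 (EXEC): [MAIN] PC=6: HALT [depth=0]
Max depth observed: 2

Answer: 2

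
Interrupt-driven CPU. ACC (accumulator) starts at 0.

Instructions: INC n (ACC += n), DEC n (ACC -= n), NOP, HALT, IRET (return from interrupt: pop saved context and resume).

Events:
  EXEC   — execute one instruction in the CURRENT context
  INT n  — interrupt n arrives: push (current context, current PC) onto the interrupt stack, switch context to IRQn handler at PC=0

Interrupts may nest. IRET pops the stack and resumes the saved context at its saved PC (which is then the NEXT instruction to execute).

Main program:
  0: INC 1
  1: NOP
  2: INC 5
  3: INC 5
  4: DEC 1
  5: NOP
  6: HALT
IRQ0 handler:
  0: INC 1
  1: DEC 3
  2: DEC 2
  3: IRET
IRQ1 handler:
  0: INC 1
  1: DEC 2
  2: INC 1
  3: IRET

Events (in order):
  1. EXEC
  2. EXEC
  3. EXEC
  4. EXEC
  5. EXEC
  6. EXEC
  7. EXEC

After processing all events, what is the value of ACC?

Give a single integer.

Event 1 (EXEC): [MAIN] PC=0: INC 1 -> ACC=1
Event 2 (EXEC): [MAIN] PC=1: NOP
Event 3 (EXEC): [MAIN] PC=2: INC 5 -> ACC=6
Event 4 (EXEC): [MAIN] PC=3: INC 5 -> ACC=11
Event 5 (EXEC): [MAIN] PC=4: DEC 1 -> ACC=10
Event 6 (EXEC): [MAIN] PC=5: NOP
Event 7 (EXEC): [MAIN] PC=6: HALT

Answer: 10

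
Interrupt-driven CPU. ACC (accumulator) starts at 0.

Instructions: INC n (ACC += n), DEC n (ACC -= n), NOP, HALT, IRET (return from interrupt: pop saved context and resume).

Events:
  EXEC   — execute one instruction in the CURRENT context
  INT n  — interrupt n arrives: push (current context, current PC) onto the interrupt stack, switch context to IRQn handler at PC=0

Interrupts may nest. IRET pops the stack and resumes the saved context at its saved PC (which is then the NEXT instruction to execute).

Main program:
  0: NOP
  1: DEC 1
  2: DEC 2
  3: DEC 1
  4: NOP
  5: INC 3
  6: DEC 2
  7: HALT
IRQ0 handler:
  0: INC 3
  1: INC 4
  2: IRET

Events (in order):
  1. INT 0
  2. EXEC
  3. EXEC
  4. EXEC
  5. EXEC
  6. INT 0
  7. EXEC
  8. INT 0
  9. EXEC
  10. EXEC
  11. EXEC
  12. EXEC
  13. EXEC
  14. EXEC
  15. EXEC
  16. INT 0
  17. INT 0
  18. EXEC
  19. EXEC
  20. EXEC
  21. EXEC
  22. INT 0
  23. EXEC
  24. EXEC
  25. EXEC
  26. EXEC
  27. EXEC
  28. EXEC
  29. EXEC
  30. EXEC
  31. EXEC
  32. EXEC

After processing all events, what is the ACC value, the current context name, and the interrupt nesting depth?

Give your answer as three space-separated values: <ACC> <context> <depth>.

Answer: 39 MAIN 0

Derivation:
Event 1 (INT 0): INT 0 arrives: push (MAIN, PC=0), enter IRQ0 at PC=0 (depth now 1)
Event 2 (EXEC): [IRQ0] PC=0: INC 3 -> ACC=3
Event 3 (EXEC): [IRQ0] PC=1: INC 4 -> ACC=7
Event 4 (EXEC): [IRQ0] PC=2: IRET -> resume MAIN at PC=0 (depth now 0)
Event 5 (EXEC): [MAIN] PC=0: NOP
Event 6 (INT 0): INT 0 arrives: push (MAIN, PC=1), enter IRQ0 at PC=0 (depth now 1)
Event 7 (EXEC): [IRQ0] PC=0: INC 3 -> ACC=10
Event 8 (INT 0): INT 0 arrives: push (IRQ0, PC=1), enter IRQ0 at PC=0 (depth now 2)
Event 9 (EXEC): [IRQ0] PC=0: INC 3 -> ACC=13
Event 10 (EXEC): [IRQ0] PC=1: INC 4 -> ACC=17
Event 11 (EXEC): [IRQ0] PC=2: IRET -> resume IRQ0 at PC=1 (depth now 1)
Event 12 (EXEC): [IRQ0] PC=1: INC 4 -> ACC=21
Event 13 (EXEC): [IRQ0] PC=2: IRET -> resume MAIN at PC=1 (depth now 0)
Event 14 (EXEC): [MAIN] PC=1: DEC 1 -> ACC=20
Event 15 (EXEC): [MAIN] PC=2: DEC 2 -> ACC=18
Event 16 (INT 0): INT 0 arrives: push (MAIN, PC=3), enter IRQ0 at PC=0 (depth now 1)
Event 17 (INT 0): INT 0 arrives: push (IRQ0, PC=0), enter IRQ0 at PC=0 (depth now 2)
Event 18 (EXEC): [IRQ0] PC=0: INC 3 -> ACC=21
Event 19 (EXEC): [IRQ0] PC=1: INC 4 -> ACC=25
Event 20 (EXEC): [IRQ0] PC=2: IRET -> resume IRQ0 at PC=0 (depth now 1)
Event 21 (EXEC): [IRQ0] PC=0: INC 3 -> ACC=28
Event 22 (INT 0): INT 0 arrives: push (IRQ0, PC=1), enter IRQ0 at PC=0 (depth now 2)
Event 23 (EXEC): [IRQ0] PC=0: INC 3 -> ACC=31
Event 24 (EXEC): [IRQ0] PC=1: INC 4 -> ACC=35
Event 25 (EXEC): [IRQ0] PC=2: IRET -> resume IRQ0 at PC=1 (depth now 1)
Event 26 (EXEC): [IRQ0] PC=1: INC 4 -> ACC=39
Event 27 (EXEC): [IRQ0] PC=2: IRET -> resume MAIN at PC=3 (depth now 0)
Event 28 (EXEC): [MAIN] PC=3: DEC 1 -> ACC=38
Event 29 (EXEC): [MAIN] PC=4: NOP
Event 30 (EXEC): [MAIN] PC=5: INC 3 -> ACC=41
Event 31 (EXEC): [MAIN] PC=6: DEC 2 -> ACC=39
Event 32 (EXEC): [MAIN] PC=7: HALT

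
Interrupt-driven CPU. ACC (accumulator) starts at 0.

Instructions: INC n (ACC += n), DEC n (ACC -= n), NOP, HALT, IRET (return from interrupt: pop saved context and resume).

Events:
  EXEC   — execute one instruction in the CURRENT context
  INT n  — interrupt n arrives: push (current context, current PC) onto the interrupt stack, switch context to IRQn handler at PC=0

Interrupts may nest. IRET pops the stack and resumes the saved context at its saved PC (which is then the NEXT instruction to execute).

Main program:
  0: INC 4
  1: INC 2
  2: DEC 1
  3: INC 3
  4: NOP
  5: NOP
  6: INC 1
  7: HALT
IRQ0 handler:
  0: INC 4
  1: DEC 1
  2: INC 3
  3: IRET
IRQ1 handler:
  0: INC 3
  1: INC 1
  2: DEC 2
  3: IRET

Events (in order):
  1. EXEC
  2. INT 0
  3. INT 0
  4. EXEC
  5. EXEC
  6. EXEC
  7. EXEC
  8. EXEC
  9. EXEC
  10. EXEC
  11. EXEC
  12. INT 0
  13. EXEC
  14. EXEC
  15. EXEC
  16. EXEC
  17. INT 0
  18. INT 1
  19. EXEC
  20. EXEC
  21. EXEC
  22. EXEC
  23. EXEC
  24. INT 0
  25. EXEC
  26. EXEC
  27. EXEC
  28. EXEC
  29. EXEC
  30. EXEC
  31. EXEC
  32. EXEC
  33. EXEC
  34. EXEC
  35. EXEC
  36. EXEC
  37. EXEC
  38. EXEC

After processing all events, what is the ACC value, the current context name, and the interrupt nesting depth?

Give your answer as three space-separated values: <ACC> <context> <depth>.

Event 1 (EXEC): [MAIN] PC=0: INC 4 -> ACC=4
Event 2 (INT 0): INT 0 arrives: push (MAIN, PC=1), enter IRQ0 at PC=0 (depth now 1)
Event 3 (INT 0): INT 0 arrives: push (IRQ0, PC=0), enter IRQ0 at PC=0 (depth now 2)
Event 4 (EXEC): [IRQ0] PC=0: INC 4 -> ACC=8
Event 5 (EXEC): [IRQ0] PC=1: DEC 1 -> ACC=7
Event 6 (EXEC): [IRQ0] PC=2: INC 3 -> ACC=10
Event 7 (EXEC): [IRQ0] PC=3: IRET -> resume IRQ0 at PC=0 (depth now 1)
Event 8 (EXEC): [IRQ0] PC=0: INC 4 -> ACC=14
Event 9 (EXEC): [IRQ0] PC=1: DEC 1 -> ACC=13
Event 10 (EXEC): [IRQ0] PC=2: INC 3 -> ACC=16
Event 11 (EXEC): [IRQ0] PC=3: IRET -> resume MAIN at PC=1 (depth now 0)
Event 12 (INT 0): INT 0 arrives: push (MAIN, PC=1), enter IRQ0 at PC=0 (depth now 1)
Event 13 (EXEC): [IRQ0] PC=0: INC 4 -> ACC=20
Event 14 (EXEC): [IRQ0] PC=1: DEC 1 -> ACC=19
Event 15 (EXEC): [IRQ0] PC=2: INC 3 -> ACC=22
Event 16 (EXEC): [IRQ0] PC=3: IRET -> resume MAIN at PC=1 (depth now 0)
Event 17 (INT 0): INT 0 arrives: push (MAIN, PC=1), enter IRQ0 at PC=0 (depth now 1)
Event 18 (INT 1): INT 1 arrives: push (IRQ0, PC=0), enter IRQ1 at PC=0 (depth now 2)
Event 19 (EXEC): [IRQ1] PC=0: INC 3 -> ACC=25
Event 20 (EXEC): [IRQ1] PC=1: INC 1 -> ACC=26
Event 21 (EXEC): [IRQ1] PC=2: DEC 2 -> ACC=24
Event 22 (EXEC): [IRQ1] PC=3: IRET -> resume IRQ0 at PC=0 (depth now 1)
Event 23 (EXEC): [IRQ0] PC=0: INC 4 -> ACC=28
Event 24 (INT 0): INT 0 arrives: push (IRQ0, PC=1), enter IRQ0 at PC=0 (depth now 2)
Event 25 (EXEC): [IRQ0] PC=0: INC 4 -> ACC=32
Event 26 (EXEC): [IRQ0] PC=1: DEC 1 -> ACC=31
Event 27 (EXEC): [IRQ0] PC=2: INC 3 -> ACC=34
Event 28 (EXEC): [IRQ0] PC=3: IRET -> resume IRQ0 at PC=1 (depth now 1)
Event 29 (EXEC): [IRQ0] PC=1: DEC 1 -> ACC=33
Event 30 (EXEC): [IRQ0] PC=2: INC 3 -> ACC=36
Event 31 (EXEC): [IRQ0] PC=3: IRET -> resume MAIN at PC=1 (depth now 0)
Event 32 (EXEC): [MAIN] PC=1: INC 2 -> ACC=38
Event 33 (EXEC): [MAIN] PC=2: DEC 1 -> ACC=37
Event 34 (EXEC): [MAIN] PC=3: INC 3 -> ACC=40
Event 35 (EXEC): [MAIN] PC=4: NOP
Event 36 (EXEC): [MAIN] PC=5: NOP
Event 37 (EXEC): [MAIN] PC=6: INC 1 -> ACC=41
Event 38 (EXEC): [MAIN] PC=7: HALT

Answer: 41 MAIN 0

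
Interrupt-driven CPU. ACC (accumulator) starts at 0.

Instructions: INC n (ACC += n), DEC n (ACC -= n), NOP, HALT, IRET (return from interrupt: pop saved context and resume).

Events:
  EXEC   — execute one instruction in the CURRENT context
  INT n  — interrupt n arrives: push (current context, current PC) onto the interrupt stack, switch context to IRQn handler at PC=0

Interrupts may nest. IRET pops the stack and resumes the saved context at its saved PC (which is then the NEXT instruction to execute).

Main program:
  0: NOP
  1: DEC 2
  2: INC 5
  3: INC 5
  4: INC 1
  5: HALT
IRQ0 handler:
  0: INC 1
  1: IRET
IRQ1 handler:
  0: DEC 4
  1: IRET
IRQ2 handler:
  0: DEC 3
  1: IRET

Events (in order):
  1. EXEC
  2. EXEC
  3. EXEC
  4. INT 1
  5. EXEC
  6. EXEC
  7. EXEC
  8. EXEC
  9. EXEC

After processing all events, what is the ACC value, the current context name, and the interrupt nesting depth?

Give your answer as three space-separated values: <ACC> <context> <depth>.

Event 1 (EXEC): [MAIN] PC=0: NOP
Event 2 (EXEC): [MAIN] PC=1: DEC 2 -> ACC=-2
Event 3 (EXEC): [MAIN] PC=2: INC 5 -> ACC=3
Event 4 (INT 1): INT 1 arrives: push (MAIN, PC=3), enter IRQ1 at PC=0 (depth now 1)
Event 5 (EXEC): [IRQ1] PC=0: DEC 4 -> ACC=-1
Event 6 (EXEC): [IRQ1] PC=1: IRET -> resume MAIN at PC=3 (depth now 0)
Event 7 (EXEC): [MAIN] PC=3: INC 5 -> ACC=4
Event 8 (EXEC): [MAIN] PC=4: INC 1 -> ACC=5
Event 9 (EXEC): [MAIN] PC=5: HALT

Answer: 5 MAIN 0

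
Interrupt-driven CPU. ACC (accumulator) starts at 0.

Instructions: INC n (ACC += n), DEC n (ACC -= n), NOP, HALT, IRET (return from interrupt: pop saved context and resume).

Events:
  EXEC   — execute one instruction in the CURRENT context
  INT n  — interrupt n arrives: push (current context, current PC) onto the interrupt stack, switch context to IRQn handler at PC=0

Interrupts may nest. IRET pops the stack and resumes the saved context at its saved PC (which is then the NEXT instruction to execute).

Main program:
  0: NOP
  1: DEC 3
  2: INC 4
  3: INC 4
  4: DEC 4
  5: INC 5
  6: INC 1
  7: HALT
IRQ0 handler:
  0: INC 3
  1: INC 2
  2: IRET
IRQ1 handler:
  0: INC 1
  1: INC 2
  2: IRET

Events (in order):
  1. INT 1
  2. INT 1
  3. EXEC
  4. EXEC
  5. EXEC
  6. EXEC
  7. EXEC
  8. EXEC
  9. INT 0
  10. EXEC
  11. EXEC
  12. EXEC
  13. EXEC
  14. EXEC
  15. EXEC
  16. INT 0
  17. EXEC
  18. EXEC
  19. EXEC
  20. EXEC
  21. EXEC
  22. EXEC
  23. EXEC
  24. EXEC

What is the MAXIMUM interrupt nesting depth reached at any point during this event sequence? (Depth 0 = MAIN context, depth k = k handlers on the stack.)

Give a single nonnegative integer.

Event 1 (INT 1): INT 1 arrives: push (MAIN, PC=0), enter IRQ1 at PC=0 (depth now 1) [depth=1]
Event 2 (INT 1): INT 1 arrives: push (IRQ1, PC=0), enter IRQ1 at PC=0 (depth now 2) [depth=2]
Event 3 (EXEC): [IRQ1] PC=0: INC 1 -> ACC=1 [depth=2]
Event 4 (EXEC): [IRQ1] PC=1: INC 2 -> ACC=3 [depth=2]
Event 5 (EXEC): [IRQ1] PC=2: IRET -> resume IRQ1 at PC=0 (depth now 1) [depth=1]
Event 6 (EXEC): [IRQ1] PC=0: INC 1 -> ACC=4 [depth=1]
Event 7 (EXEC): [IRQ1] PC=1: INC 2 -> ACC=6 [depth=1]
Event 8 (EXEC): [IRQ1] PC=2: IRET -> resume MAIN at PC=0 (depth now 0) [depth=0]
Event 9 (INT 0): INT 0 arrives: push (MAIN, PC=0), enter IRQ0 at PC=0 (depth now 1) [depth=1]
Event 10 (EXEC): [IRQ0] PC=0: INC 3 -> ACC=9 [depth=1]
Event 11 (EXEC): [IRQ0] PC=1: INC 2 -> ACC=11 [depth=1]
Event 12 (EXEC): [IRQ0] PC=2: IRET -> resume MAIN at PC=0 (depth now 0) [depth=0]
Event 13 (EXEC): [MAIN] PC=0: NOP [depth=0]
Event 14 (EXEC): [MAIN] PC=1: DEC 3 -> ACC=8 [depth=0]
Event 15 (EXEC): [MAIN] PC=2: INC 4 -> ACC=12 [depth=0]
Event 16 (INT 0): INT 0 arrives: push (MAIN, PC=3), enter IRQ0 at PC=0 (depth now 1) [depth=1]
Event 17 (EXEC): [IRQ0] PC=0: INC 3 -> ACC=15 [depth=1]
Event 18 (EXEC): [IRQ0] PC=1: INC 2 -> ACC=17 [depth=1]
Event 19 (EXEC): [IRQ0] PC=2: IRET -> resume MAIN at PC=3 (depth now 0) [depth=0]
Event 20 (EXEC): [MAIN] PC=3: INC 4 -> ACC=21 [depth=0]
Event 21 (EXEC): [MAIN] PC=4: DEC 4 -> ACC=17 [depth=0]
Event 22 (EXEC): [MAIN] PC=5: INC 5 -> ACC=22 [depth=0]
Event 23 (EXEC): [MAIN] PC=6: INC 1 -> ACC=23 [depth=0]
Event 24 (EXEC): [MAIN] PC=7: HALT [depth=0]
Max depth observed: 2

Answer: 2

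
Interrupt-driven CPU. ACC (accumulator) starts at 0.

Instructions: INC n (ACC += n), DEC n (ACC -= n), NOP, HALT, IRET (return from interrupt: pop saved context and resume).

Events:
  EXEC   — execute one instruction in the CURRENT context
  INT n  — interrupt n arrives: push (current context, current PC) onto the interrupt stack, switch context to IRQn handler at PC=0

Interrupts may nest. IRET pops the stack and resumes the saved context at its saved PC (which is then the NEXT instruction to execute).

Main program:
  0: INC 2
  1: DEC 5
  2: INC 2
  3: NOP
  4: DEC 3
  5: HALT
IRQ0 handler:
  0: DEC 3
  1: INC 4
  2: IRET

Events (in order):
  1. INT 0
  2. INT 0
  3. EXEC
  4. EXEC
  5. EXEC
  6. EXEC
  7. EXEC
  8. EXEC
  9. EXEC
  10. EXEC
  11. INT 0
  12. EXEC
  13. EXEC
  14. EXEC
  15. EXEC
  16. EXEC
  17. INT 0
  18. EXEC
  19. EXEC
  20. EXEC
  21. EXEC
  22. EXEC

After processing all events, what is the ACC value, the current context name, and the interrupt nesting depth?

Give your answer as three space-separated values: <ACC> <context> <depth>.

Event 1 (INT 0): INT 0 arrives: push (MAIN, PC=0), enter IRQ0 at PC=0 (depth now 1)
Event 2 (INT 0): INT 0 arrives: push (IRQ0, PC=0), enter IRQ0 at PC=0 (depth now 2)
Event 3 (EXEC): [IRQ0] PC=0: DEC 3 -> ACC=-3
Event 4 (EXEC): [IRQ0] PC=1: INC 4 -> ACC=1
Event 5 (EXEC): [IRQ0] PC=2: IRET -> resume IRQ0 at PC=0 (depth now 1)
Event 6 (EXEC): [IRQ0] PC=0: DEC 3 -> ACC=-2
Event 7 (EXEC): [IRQ0] PC=1: INC 4 -> ACC=2
Event 8 (EXEC): [IRQ0] PC=2: IRET -> resume MAIN at PC=0 (depth now 0)
Event 9 (EXEC): [MAIN] PC=0: INC 2 -> ACC=4
Event 10 (EXEC): [MAIN] PC=1: DEC 5 -> ACC=-1
Event 11 (INT 0): INT 0 arrives: push (MAIN, PC=2), enter IRQ0 at PC=0 (depth now 1)
Event 12 (EXEC): [IRQ0] PC=0: DEC 3 -> ACC=-4
Event 13 (EXEC): [IRQ0] PC=1: INC 4 -> ACC=0
Event 14 (EXEC): [IRQ0] PC=2: IRET -> resume MAIN at PC=2 (depth now 0)
Event 15 (EXEC): [MAIN] PC=2: INC 2 -> ACC=2
Event 16 (EXEC): [MAIN] PC=3: NOP
Event 17 (INT 0): INT 0 arrives: push (MAIN, PC=4), enter IRQ0 at PC=0 (depth now 1)
Event 18 (EXEC): [IRQ0] PC=0: DEC 3 -> ACC=-1
Event 19 (EXEC): [IRQ0] PC=1: INC 4 -> ACC=3
Event 20 (EXEC): [IRQ0] PC=2: IRET -> resume MAIN at PC=4 (depth now 0)
Event 21 (EXEC): [MAIN] PC=4: DEC 3 -> ACC=0
Event 22 (EXEC): [MAIN] PC=5: HALT

Answer: 0 MAIN 0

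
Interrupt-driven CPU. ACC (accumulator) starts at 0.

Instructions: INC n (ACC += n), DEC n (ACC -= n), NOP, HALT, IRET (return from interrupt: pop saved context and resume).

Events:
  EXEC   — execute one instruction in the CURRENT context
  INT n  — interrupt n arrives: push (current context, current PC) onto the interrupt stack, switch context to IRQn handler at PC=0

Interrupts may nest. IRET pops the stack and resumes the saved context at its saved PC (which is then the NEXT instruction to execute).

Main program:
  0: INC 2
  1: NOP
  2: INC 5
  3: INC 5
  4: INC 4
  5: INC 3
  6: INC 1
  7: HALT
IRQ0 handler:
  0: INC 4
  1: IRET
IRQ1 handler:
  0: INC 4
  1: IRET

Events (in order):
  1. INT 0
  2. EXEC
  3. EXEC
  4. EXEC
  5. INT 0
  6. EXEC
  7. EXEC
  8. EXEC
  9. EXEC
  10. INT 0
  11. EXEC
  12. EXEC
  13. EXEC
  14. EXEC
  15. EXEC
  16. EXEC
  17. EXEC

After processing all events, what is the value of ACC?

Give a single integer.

Event 1 (INT 0): INT 0 arrives: push (MAIN, PC=0), enter IRQ0 at PC=0 (depth now 1)
Event 2 (EXEC): [IRQ0] PC=0: INC 4 -> ACC=4
Event 3 (EXEC): [IRQ0] PC=1: IRET -> resume MAIN at PC=0 (depth now 0)
Event 4 (EXEC): [MAIN] PC=0: INC 2 -> ACC=6
Event 5 (INT 0): INT 0 arrives: push (MAIN, PC=1), enter IRQ0 at PC=0 (depth now 1)
Event 6 (EXEC): [IRQ0] PC=0: INC 4 -> ACC=10
Event 7 (EXEC): [IRQ0] PC=1: IRET -> resume MAIN at PC=1 (depth now 0)
Event 8 (EXEC): [MAIN] PC=1: NOP
Event 9 (EXEC): [MAIN] PC=2: INC 5 -> ACC=15
Event 10 (INT 0): INT 0 arrives: push (MAIN, PC=3), enter IRQ0 at PC=0 (depth now 1)
Event 11 (EXEC): [IRQ0] PC=0: INC 4 -> ACC=19
Event 12 (EXEC): [IRQ0] PC=1: IRET -> resume MAIN at PC=3 (depth now 0)
Event 13 (EXEC): [MAIN] PC=3: INC 5 -> ACC=24
Event 14 (EXEC): [MAIN] PC=4: INC 4 -> ACC=28
Event 15 (EXEC): [MAIN] PC=5: INC 3 -> ACC=31
Event 16 (EXEC): [MAIN] PC=6: INC 1 -> ACC=32
Event 17 (EXEC): [MAIN] PC=7: HALT

Answer: 32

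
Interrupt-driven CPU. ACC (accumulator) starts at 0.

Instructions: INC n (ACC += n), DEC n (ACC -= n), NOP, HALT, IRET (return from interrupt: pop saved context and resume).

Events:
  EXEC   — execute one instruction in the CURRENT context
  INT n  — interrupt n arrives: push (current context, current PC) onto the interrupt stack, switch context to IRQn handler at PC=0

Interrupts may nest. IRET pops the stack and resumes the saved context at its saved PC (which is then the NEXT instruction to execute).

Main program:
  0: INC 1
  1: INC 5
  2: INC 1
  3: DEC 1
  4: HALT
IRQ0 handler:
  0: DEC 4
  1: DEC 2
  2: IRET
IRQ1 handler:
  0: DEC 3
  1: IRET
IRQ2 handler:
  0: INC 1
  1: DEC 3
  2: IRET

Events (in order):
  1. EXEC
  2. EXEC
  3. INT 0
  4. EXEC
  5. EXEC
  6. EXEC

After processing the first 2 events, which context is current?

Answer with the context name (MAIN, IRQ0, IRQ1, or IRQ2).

Event 1 (EXEC): [MAIN] PC=0: INC 1 -> ACC=1
Event 2 (EXEC): [MAIN] PC=1: INC 5 -> ACC=6

Answer: MAIN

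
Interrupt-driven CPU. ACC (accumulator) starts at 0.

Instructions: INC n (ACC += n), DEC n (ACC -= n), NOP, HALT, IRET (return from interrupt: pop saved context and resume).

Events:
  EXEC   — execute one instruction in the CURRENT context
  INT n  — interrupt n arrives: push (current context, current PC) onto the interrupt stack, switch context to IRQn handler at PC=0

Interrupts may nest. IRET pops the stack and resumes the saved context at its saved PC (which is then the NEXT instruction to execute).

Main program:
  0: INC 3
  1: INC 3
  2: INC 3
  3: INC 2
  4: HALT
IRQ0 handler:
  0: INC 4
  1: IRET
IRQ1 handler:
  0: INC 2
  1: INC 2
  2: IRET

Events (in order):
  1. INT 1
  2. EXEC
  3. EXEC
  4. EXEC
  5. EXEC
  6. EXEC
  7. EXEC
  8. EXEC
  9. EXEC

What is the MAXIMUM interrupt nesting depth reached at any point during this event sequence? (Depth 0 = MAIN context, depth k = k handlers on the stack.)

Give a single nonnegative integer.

Event 1 (INT 1): INT 1 arrives: push (MAIN, PC=0), enter IRQ1 at PC=0 (depth now 1) [depth=1]
Event 2 (EXEC): [IRQ1] PC=0: INC 2 -> ACC=2 [depth=1]
Event 3 (EXEC): [IRQ1] PC=1: INC 2 -> ACC=4 [depth=1]
Event 4 (EXEC): [IRQ1] PC=2: IRET -> resume MAIN at PC=0 (depth now 0) [depth=0]
Event 5 (EXEC): [MAIN] PC=0: INC 3 -> ACC=7 [depth=0]
Event 6 (EXEC): [MAIN] PC=1: INC 3 -> ACC=10 [depth=0]
Event 7 (EXEC): [MAIN] PC=2: INC 3 -> ACC=13 [depth=0]
Event 8 (EXEC): [MAIN] PC=3: INC 2 -> ACC=15 [depth=0]
Event 9 (EXEC): [MAIN] PC=4: HALT [depth=0]
Max depth observed: 1

Answer: 1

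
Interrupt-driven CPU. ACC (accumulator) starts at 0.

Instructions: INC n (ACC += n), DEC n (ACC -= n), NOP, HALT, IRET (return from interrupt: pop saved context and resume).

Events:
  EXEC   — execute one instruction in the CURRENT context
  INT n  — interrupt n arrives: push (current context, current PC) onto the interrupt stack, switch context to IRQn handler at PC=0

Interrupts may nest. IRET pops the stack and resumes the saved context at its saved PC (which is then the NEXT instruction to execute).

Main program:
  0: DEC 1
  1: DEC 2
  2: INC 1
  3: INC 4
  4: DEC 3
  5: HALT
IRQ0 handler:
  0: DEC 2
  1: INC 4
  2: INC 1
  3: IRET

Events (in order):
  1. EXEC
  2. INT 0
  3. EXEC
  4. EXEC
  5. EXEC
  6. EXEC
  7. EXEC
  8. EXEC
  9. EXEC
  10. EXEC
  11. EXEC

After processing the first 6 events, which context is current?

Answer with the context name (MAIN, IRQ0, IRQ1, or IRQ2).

Event 1 (EXEC): [MAIN] PC=0: DEC 1 -> ACC=-1
Event 2 (INT 0): INT 0 arrives: push (MAIN, PC=1), enter IRQ0 at PC=0 (depth now 1)
Event 3 (EXEC): [IRQ0] PC=0: DEC 2 -> ACC=-3
Event 4 (EXEC): [IRQ0] PC=1: INC 4 -> ACC=1
Event 5 (EXEC): [IRQ0] PC=2: INC 1 -> ACC=2
Event 6 (EXEC): [IRQ0] PC=3: IRET -> resume MAIN at PC=1 (depth now 0)

Answer: MAIN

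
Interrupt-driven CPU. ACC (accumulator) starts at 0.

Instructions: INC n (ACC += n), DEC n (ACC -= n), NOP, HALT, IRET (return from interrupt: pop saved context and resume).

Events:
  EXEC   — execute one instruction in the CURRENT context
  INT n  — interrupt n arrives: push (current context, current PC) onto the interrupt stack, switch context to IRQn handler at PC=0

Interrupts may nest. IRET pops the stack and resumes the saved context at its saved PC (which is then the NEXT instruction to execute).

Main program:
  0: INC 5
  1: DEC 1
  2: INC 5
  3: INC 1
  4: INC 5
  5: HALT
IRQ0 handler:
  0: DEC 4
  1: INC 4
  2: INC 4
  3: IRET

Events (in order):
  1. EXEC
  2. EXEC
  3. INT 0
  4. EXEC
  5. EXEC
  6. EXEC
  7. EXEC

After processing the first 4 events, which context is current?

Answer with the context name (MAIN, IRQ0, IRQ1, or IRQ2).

Event 1 (EXEC): [MAIN] PC=0: INC 5 -> ACC=5
Event 2 (EXEC): [MAIN] PC=1: DEC 1 -> ACC=4
Event 3 (INT 0): INT 0 arrives: push (MAIN, PC=2), enter IRQ0 at PC=0 (depth now 1)
Event 4 (EXEC): [IRQ0] PC=0: DEC 4 -> ACC=0

Answer: IRQ0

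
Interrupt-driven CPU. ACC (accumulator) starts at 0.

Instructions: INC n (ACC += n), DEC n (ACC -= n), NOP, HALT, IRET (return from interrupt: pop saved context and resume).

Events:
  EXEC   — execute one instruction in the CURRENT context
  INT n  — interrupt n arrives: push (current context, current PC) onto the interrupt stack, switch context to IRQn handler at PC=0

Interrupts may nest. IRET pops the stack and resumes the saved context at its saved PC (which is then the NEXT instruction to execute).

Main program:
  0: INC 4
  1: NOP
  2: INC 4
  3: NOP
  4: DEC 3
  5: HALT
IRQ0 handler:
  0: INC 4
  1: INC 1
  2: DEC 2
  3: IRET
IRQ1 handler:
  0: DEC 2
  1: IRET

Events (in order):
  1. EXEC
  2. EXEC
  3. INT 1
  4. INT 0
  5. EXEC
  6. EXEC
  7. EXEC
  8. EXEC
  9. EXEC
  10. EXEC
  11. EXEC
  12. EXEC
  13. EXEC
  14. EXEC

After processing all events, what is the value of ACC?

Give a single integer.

Event 1 (EXEC): [MAIN] PC=0: INC 4 -> ACC=4
Event 2 (EXEC): [MAIN] PC=1: NOP
Event 3 (INT 1): INT 1 arrives: push (MAIN, PC=2), enter IRQ1 at PC=0 (depth now 1)
Event 4 (INT 0): INT 0 arrives: push (IRQ1, PC=0), enter IRQ0 at PC=0 (depth now 2)
Event 5 (EXEC): [IRQ0] PC=0: INC 4 -> ACC=8
Event 6 (EXEC): [IRQ0] PC=1: INC 1 -> ACC=9
Event 7 (EXEC): [IRQ0] PC=2: DEC 2 -> ACC=7
Event 8 (EXEC): [IRQ0] PC=3: IRET -> resume IRQ1 at PC=0 (depth now 1)
Event 9 (EXEC): [IRQ1] PC=0: DEC 2 -> ACC=5
Event 10 (EXEC): [IRQ1] PC=1: IRET -> resume MAIN at PC=2 (depth now 0)
Event 11 (EXEC): [MAIN] PC=2: INC 4 -> ACC=9
Event 12 (EXEC): [MAIN] PC=3: NOP
Event 13 (EXEC): [MAIN] PC=4: DEC 3 -> ACC=6
Event 14 (EXEC): [MAIN] PC=5: HALT

Answer: 6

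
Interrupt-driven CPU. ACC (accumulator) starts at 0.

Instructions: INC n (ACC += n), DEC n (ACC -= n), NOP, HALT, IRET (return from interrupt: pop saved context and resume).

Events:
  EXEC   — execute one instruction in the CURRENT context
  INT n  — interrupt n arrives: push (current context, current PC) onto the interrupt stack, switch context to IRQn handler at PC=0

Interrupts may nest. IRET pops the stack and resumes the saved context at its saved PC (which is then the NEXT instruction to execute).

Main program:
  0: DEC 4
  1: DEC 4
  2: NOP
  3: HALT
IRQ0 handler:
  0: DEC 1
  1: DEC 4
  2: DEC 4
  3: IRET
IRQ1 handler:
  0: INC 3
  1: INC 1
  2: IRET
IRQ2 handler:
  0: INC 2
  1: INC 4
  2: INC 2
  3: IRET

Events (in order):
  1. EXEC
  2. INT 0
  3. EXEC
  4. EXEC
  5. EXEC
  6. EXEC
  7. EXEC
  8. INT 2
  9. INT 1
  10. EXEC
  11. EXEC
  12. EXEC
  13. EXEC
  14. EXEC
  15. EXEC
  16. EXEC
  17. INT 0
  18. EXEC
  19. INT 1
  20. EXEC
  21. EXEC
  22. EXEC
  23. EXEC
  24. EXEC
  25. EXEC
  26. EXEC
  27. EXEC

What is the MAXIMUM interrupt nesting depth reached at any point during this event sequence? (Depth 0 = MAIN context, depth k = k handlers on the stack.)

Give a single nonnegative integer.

Event 1 (EXEC): [MAIN] PC=0: DEC 4 -> ACC=-4 [depth=0]
Event 2 (INT 0): INT 0 arrives: push (MAIN, PC=1), enter IRQ0 at PC=0 (depth now 1) [depth=1]
Event 3 (EXEC): [IRQ0] PC=0: DEC 1 -> ACC=-5 [depth=1]
Event 4 (EXEC): [IRQ0] PC=1: DEC 4 -> ACC=-9 [depth=1]
Event 5 (EXEC): [IRQ0] PC=2: DEC 4 -> ACC=-13 [depth=1]
Event 6 (EXEC): [IRQ0] PC=3: IRET -> resume MAIN at PC=1 (depth now 0) [depth=0]
Event 7 (EXEC): [MAIN] PC=1: DEC 4 -> ACC=-17 [depth=0]
Event 8 (INT 2): INT 2 arrives: push (MAIN, PC=2), enter IRQ2 at PC=0 (depth now 1) [depth=1]
Event 9 (INT 1): INT 1 arrives: push (IRQ2, PC=0), enter IRQ1 at PC=0 (depth now 2) [depth=2]
Event 10 (EXEC): [IRQ1] PC=0: INC 3 -> ACC=-14 [depth=2]
Event 11 (EXEC): [IRQ1] PC=1: INC 1 -> ACC=-13 [depth=2]
Event 12 (EXEC): [IRQ1] PC=2: IRET -> resume IRQ2 at PC=0 (depth now 1) [depth=1]
Event 13 (EXEC): [IRQ2] PC=0: INC 2 -> ACC=-11 [depth=1]
Event 14 (EXEC): [IRQ2] PC=1: INC 4 -> ACC=-7 [depth=1]
Event 15 (EXEC): [IRQ2] PC=2: INC 2 -> ACC=-5 [depth=1]
Event 16 (EXEC): [IRQ2] PC=3: IRET -> resume MAIN at PC=2 (depth now 0) [depth=0]
Event 17 (INT 0): INT 0 arrives: push (MAIN, PC=2), enter IRQ0 at PC=0 (depth now 1) [depth=1]
Event 18 (EXEC): [IRQ0] PC=0: DEC 1 -> ACC=-6 [depth=1]
Event 19 (INT 1): INT 1 arrives: push (IRQ0, PC=1), enter IRQ1 at PC=0 (depth now 2) [depth=2]
Event 20 (EXEC): [IRQ1] PC=0: INC 3 -> ACC=-3 [depth=2]
Event 21 (EXEC): [IRQ1] PC=1: INC 1 -> ACC=-2 [depth=2]
Event 22 (EXEC): [IRQ1] PC=2: IRET -> resume IRQ0 at PC=1 (depth now 1) [depth=1]
Event 23 (EXEC): [IRQ0] PC=1: DEC 4 -> ACC=-6 [depth=1]
Event 24 (EXEC): [IRQ0] PC=2: DEC 4 -> ACC=-10 [depth=1]
Event 25 (EXEC): [IRQ0] PC=3: IRET -> resume MAIN at PC=2 (depth now 0) [depth=0]
Event 26 (EXEC): [MAIN] PC=2: NOP [depth=0]
Event 27 (EXEC): [MAIN] PC=3: HALT [depth=0]
Max depth observed: 2

Answer: 2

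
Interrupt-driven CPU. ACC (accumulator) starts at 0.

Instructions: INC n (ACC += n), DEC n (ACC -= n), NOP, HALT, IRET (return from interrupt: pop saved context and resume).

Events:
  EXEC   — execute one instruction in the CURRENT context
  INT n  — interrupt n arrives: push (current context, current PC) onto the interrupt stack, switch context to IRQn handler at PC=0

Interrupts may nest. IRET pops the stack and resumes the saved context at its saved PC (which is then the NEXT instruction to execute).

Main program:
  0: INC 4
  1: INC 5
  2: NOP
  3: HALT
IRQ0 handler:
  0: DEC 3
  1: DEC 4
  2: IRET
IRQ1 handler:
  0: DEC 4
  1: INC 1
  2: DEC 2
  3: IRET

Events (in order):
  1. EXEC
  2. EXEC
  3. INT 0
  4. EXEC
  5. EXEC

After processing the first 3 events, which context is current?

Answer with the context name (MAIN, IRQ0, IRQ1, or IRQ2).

Answer: IRQ0

Derivation:
Event 1 (EXEC): [MAIN] PC=0: INC 4 -> ACC=4
Event 2 (EXEC): [MAIN] PC=1: INC 5 -> ACC=9
Event 3 (INT 0): INT 0 arrives: push (MAIN, PC=2), enter IRQ0 at PC=0 (depth now 1)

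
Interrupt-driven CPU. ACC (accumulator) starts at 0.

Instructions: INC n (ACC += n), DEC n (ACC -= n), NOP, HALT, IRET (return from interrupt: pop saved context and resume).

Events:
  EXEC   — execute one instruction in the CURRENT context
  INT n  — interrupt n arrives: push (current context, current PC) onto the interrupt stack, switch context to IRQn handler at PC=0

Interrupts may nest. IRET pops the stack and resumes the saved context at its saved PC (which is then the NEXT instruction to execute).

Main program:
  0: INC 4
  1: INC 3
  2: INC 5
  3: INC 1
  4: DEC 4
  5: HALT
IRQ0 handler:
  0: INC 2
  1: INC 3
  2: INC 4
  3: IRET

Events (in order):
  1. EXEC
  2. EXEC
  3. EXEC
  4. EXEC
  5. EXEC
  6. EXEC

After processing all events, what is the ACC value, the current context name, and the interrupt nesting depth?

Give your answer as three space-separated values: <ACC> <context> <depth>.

Event 1 (EXEC): [MAIN] PC=0: INC 4 -> ACC=4
Event 2 (EXEC): [MAIN] PC=1: INC 3 -> ACC=7
Event 3 (EXEC): [MAIN] PC=2: INC 5 -> ACC=12
Event 4 (EXEC): [MAIN] PC=3: INC 1 -> ACC=13
Event 5 (EXEC): [MAIN] PC=4: DEC 4 -> ACC=9
Event 6 (EXEC): [MAIN] PC=5: HALT

Answer: 9 MAIN 0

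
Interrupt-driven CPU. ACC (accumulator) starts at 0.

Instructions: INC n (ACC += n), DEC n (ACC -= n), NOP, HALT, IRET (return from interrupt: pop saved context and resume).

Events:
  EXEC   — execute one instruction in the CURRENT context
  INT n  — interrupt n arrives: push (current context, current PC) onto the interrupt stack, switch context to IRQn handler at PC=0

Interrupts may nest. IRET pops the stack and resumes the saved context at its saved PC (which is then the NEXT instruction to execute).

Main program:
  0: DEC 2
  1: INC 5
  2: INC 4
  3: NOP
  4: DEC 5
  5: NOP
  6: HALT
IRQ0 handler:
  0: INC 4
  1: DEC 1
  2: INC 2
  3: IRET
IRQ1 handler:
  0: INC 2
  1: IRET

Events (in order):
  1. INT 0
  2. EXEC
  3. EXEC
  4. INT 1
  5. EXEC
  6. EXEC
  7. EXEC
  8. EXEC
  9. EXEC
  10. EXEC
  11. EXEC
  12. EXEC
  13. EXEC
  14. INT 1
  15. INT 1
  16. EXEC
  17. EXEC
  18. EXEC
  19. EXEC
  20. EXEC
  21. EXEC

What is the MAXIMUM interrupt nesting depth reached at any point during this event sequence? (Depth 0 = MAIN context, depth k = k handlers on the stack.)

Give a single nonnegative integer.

Answer: 2

Derivation:
Event 1 (INT 0): INT 0 arrives: push (MAIN, PC=0), enter IRQ0 at PC=0 (depth now 1) [depth=1]
Event 2 (EXEC): [IRQ0] PC=0: INC 4 -> ACC=4 [depth=1]
Event 3 (EXEC): [IRQ0] PC=1: DEC 1 -> ACC=3 [depth=1]
Event 4 (INT 1): INT 1 arrives: push (IRQ0, PC=2), enter IRQ1 at PC=0 (depth now 2) [depth=2]
Event 5 (EXEC): [IRQ1] PC=0: INC 2 -> ACC=5 [depth=2]
Event 6 (EXEC): [IRQ1] PC=1: IRET -> resume IRQ0 at PC=2 (depth now 1) [depth=1]
Event 7 (EXEC): [IRQ0] PC=2: INC 2 -> ACC=7 [depth=1]
Event 8 (EXEC): [IRQ0] PC=3: IRET -> resume MAIN at PC=0 (depth now 0) [depth=0]
Event 9 (EXEC): [MAIN] PC=0: DEC 2 -> ACC=5 [depth=0]
Event 10 (EXEC): [MAIN] PC=1: INC 5 -> ACC=10 [depth=0]
Event 11 (EXEC): [MAIN] PC=2: INC 4 -> ACC=14 [depth=0]
Event 12 (EXEC): [MAIN] PC=3: NOP [depth=0]
Event 13 (EXEC): [MAIN] PC=4: DEC 5 -> ACC=9 [depth=0]
Event 14 (INT 1): INT 1 arrives: push (MAIN, PC=5), enter IRQ1 at PC=0 (depth now 1) [depth=1]
Event 15 (INT 1): INT 1 arrives: push (IRQ1, PC=0), enter IRQ1 at PC=0 (depth now 2) [depth=2]
Event 16 (EXEC): [IRQ1] PC=0: INC 2 -> ACC=11 [depth=2]
Event 17 (EXEC): [IRQ1] PC=1: IRET -> resume IRQ1 at PC=0 (depth now 1) [depth=1]
Event 18 (EXEC): [IRQ1] PC=0: INC 2 -> ACC=13 [depth=1]
Event 19 (EXEC): [IRQ1] PC=1: IRET -> resume MAIN at PC=5 (depth now 0) [depth=0]
Event 20 (EXEC): [MAIN] PC=5: NOP [depth=0]
Event 21 (EXEC): [MAIN] PC=6: HALT [depth=0]
Max depth observed: 2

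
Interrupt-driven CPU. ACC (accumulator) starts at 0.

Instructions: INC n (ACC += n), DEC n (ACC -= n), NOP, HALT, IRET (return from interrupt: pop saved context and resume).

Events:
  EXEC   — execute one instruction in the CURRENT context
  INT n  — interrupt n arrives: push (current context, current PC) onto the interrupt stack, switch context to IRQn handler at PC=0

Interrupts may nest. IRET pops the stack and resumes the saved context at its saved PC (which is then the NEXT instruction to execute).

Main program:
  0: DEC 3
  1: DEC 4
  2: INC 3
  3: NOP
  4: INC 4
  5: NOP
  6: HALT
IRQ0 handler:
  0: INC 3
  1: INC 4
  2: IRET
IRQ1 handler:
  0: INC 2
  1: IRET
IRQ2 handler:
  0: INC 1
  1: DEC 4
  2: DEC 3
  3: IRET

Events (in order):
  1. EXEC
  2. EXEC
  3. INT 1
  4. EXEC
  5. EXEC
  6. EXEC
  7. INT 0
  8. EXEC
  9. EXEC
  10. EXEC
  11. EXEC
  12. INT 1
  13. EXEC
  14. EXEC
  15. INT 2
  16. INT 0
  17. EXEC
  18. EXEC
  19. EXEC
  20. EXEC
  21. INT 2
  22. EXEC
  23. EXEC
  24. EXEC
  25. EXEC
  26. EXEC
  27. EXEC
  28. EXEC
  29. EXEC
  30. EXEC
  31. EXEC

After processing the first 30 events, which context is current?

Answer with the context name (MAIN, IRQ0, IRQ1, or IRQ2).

Answer: MAIN

Derivation:
Event 1 (EXEC): [MAIN] PC=0: DEC 3 -> ACC=-3
Event 2 (EXEC): [MAIN] PC=1: DEC 4 -> ACC=-7
Event 3 (INT 1): INT 1 arrives: push (MAIN, PC=2), enter IRQ1 at PC=0 (depth now 1)
Event 4 (EXEC): [IRQ1] PC=0: INC 2 -> ACC=-5
Event 5 (EXEC): [IRQ1] PC=1: IRET -> resume MAIN at PC=2 (depth now 0)
Event 6 (EXEC): [MAIN] PC=2: INC 3 -> ACC=-2
Event 7 (INT 0): INT 0 arrives: push (MAIN, PC=3), enter IRQ0 at PC=0 (depth now 1)
Event 8 (EXEC): [IRQ0] PC=0: INC 3 -> ACC=1
Event 9 (EXEC): [IRQ0] PC=1: INC 4 -> ACC=5
Event 10 (EXEC): [IRQ0] PC=2: IRET -> resume MAIN at PC=3 (depth now 0)
Event 11 (EXEC): [MAIN] PC=3: NOP
Event 12 (INT 1): INT 1 arrives: push (MAIN, PC=4), enter IRQ1 at PC=0 (depth now 1)
Event 13 (EXEC): [IRQ1] PC=0: INC 2 -> ACC=7
Event 14 (EXEC): [IRQ1] PC=1: IRET -> resume MAIN at PC=4 (depth now 0)
Event 15 (INT 2): INT 2 arrives: push (MAIN, PC=4), enter IRQ2 at PC=0 (depth now 1)
Event 16 (INT 0): INT 0 arrives: push (IRQ2, PC=0), enter IRQ0 at PC=0 (depth now 2)
Event 17 (EXEC): [IRQ0] PC=0: INC 3 -> ACC=10
Event 18 (EXEC): [IRQ0] PC=1: INC 4 -> ACC=14
Event 19 (EXEC): [IRQ0] PC=2: IRET -> resume IRQ2 at PC=0 (depth now 1)
Event 20 (EXEC): [IRQ2] PC=0: INC 1 -> ACC=15
Event 21 (INT 2): INT 2 arrives: push (IRQ2, PC=1), enter IRQ2 at PC=0 (depth now 2)
Event 22 (EXEC): [IRQ2] PC=0: INC 1 -> ACC=16
Event 23 (EXEC): [IRQ2] PC=1: DEC 4 -> ACC=12
Event 24 (EXEC): [IRQ2] PC=2: DEC 3 -> ACC=9
Event 25 (EXEC): [IRQ2] PC=3: IRET -> resume IRQ2 at PC=1 (depth now 1)
Event 26 (EXEC): [IRQ2] PC=1: DEC 4 -> ACC=5
Event 27 (EXEC): [IRQ2] PC=2: DEC 3 -> ACC=2
Event 28 (EXEC): [IRQ2] PC=3: IRET -> resume MAIN at PC=4 (depth now 0)
Event 29 (EXEC): [MAIN] PC=4: INC 4 -> ACC=6
Event 30 (EXEC): [MAIN] PC=5: NOP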